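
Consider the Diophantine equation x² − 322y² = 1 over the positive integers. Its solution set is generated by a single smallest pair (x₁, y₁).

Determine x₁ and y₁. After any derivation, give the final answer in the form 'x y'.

√322 → a₀=17, period (1,16,1,34); ℓ=4 even so k=3
k=0  a_k=17  p_k/q_k = 17/1
k=1  a_k=1  p_k/q_k = 18/1
k=2  a_k=16  p_k/q_k = 305/17
k=3  a_k=1  p_k/q_k = 323/18
→ (323, 18).  Check: 323²=104329, 322·18²=104328, difference 1.

323 18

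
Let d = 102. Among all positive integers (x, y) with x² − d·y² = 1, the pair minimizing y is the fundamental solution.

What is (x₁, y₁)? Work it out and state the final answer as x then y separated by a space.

[10; 10,20] for √102; ℓ=2 ⇒ convergent index 1
a_0=10:  p_0=10·1+0=10,  q_0=10·0+1=1
a_1=10:  p_1=10·10+1=101,  q_1=10·1+0=10
fundamental: x₁=101, y₁=10  (since 10201 − 102·100 = 1)

101 10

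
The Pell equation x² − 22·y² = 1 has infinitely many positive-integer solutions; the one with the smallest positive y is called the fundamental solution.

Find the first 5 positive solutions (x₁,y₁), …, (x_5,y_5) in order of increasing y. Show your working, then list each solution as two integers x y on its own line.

[4; 1,2,4,2,1,8] for √22; ℓ=6 ⇒ convergent index 5
i=0: a=4 ⇒ p=4, q=1
i=1: a=1 ⇒ p=5, q=1
i=2: a=2 ⇒ p=14, q=3
i=3: a=4 ⇒ p=61, q=13
i=4: a=2 ⇒ p=136, q=29
i=5: a=1 ⇒ p=197, q=42
fundamental: x₁=197, y₁=42  (since 38809 − 22·1764 = 1)
(x_2, y_2) = (197·197 + 22·42·42, 197·42 + 42·197) = (77617, 16548)
(x_3, y_3) = (197·77617 + 22·42·16548, 197·16548 + 42·77617) = (30580901, 6519870)
(x_4, y_4) = (197·30580901 + 22·42·6519870, 197·6519870 + 42·30580901) = (12048797377, 2568812232)
(x_5, y_5) = (197·12048797377 + 22·42·2568812232, 197·2568812232 + 42·12048797377) = (4747195585637, 1012105499538)

197 42
77617 16548
30580901 6519870
12048797377 2568812232
4747195585637 1012105499538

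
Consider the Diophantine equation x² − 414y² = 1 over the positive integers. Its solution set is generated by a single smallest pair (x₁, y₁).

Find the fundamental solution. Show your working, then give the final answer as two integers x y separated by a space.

24335 1196

√414 → a₀=20, period (2,1,7,2,7,1,2,40); ℓ=8 even so k=7
i=0: a=20 ⇒ p=20, q=1
…
i=2: a=1 ⇒ p=61, q=3
i=3: a=7 ⇒ p=468, q=23
i=4: a=2 ⇒ p=997, q=49
…
i=6: a=1 ⇒ p=8444, q=415
i=7: a=2 ⇒ p=24335, q=1196
fundamental: x₁=24335, y₁=1196  (since 592192225 − 414·1430416 = 1)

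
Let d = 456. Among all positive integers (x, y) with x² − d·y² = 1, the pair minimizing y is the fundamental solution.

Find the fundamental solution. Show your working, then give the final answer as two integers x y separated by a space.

[21; 2,1,4,1,2,42] for √456; ℓ=6 ⇒ convergent index 5
a_0=21:  p_0=21·1+0=21,  q_0=21·0+1=1
a_1=2:  p_1=2·21+1=43,  q_1=2·1+0=2
a_2=1:  p_2=1·43+21=64,  q_2=1·2+1=3
a_3=4:  p_3=4·64+43=299,  q_3=4·3+2=14
a_4=1:  p_4=1·299+64=363,  q_4=1·14+3=17
a_5=2:  p_5=2·363+299=1025,  q_5=2·17+14=48
(x₁, y₁) = (1025, 48);  1025² − 456·48² = 1 ✓

1025 48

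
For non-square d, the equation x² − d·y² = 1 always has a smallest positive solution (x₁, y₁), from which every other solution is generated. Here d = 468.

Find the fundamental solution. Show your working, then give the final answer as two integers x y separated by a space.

d=468: √d = [21; 1,1,1,2,1,1,1,42] (ℓ=8, even), read p_7/q_7
step 0: (21, 1)  from 21·(1,0) + (0,1)
step 1: (22, 1)  from 1·(21,1) + (1,0)
…
step 3: (65, 3)  from 1·(43,2) + (22,1)
step 4: (173, 8)  from 2·(65,3) + (43,2)
step 5: (238, 11)  from 1·(173,8) + (65,3)
step 6: (411, 19)  from 1·(238,11) + (173,8)
step 7: (649, 30)  from 1·(411,19) + (238,11)
(x₁, y₁) = (649, 30);  649² − 468·30² = 1 ✓

649 30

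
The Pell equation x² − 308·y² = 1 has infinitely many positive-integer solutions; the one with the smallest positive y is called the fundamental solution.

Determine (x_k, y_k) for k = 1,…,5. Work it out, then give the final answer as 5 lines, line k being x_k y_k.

351 20
246401 14040
172973151 9856060
121426905601 6918940080
85241514758751 4857086080100

d=308: √d = [17; 1,1,4,1,1,34] (ℓ=6, even), read p_5/q_5
k=0  a_k=17  p_k/q_k = 17/1
…
k=2  a_k=1  p_k/q_k = 35/2
…
k=4  a_k=1  p_k/q_k = 193/11
k=5  a_k=1  p_k/q_k = 351/20
(x₁, y₁) = (351, 20);  351² − 308·20² = 1 ✓
n=2: (351,20)∘(351,20) = (351·351+308·20·20, 351·20+20·351) = (246401,14040)
n=3: (246401,14040)∘(351,20) = (351·246401+308·20·14040, 351·14040+20·246401) = (172973151,9856060)
n=4: (172973151,9856060)∘(351,20) = (351·172973151+308·20·9856060, 351·9856060+20·172973151) = (121426905601,6918940080)
n=5: (121426905601,6918940080)∘(351,20) = (351·121426905601+308·20·6918940080, 351·6918940080+20·121426905601) = (85241514758751,4857086080100)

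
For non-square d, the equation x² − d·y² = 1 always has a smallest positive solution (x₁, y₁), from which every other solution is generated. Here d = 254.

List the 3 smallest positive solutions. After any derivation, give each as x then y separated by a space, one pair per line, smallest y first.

255 16
130049 8160
66324735 4161584

d=254: √d = [15; 1,14,1,30] (ℓ=4, even), read p_3/q_3
k=0  a_k=15  p_k/q_k = 15/1
…
k=2  a_k=14  p_k/q_k = 239/15
k=3  a_k=1  p_k/q_k = 255/16
→ (255, 16).  Check: 255²=65025, 254·16²=65024, difference 1.
(255+16√254)^2 = 130049 + 8160√254
(255+16√254)^3 = 66324735 + 4161584√254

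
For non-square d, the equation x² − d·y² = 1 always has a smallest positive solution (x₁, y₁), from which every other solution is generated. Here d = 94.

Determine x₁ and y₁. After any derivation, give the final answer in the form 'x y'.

2143295 221064

d=94: √d = [9; 1,2,3,1,1,…,2,1,18] (ℓ=16, even), read p_15/q_15
i=0: a=9 ⇒ p=9, q=1
i=1: a=1 ⇒ p=10, q=1
i=2: a=2 ⇒ p=29, q=3
i=3: a=3 ⇒ p=97, q=10
i=4: a=1 ⇒ p=126, q=13
…
i=6: a=5 ⇒ p=1241, q=128
i=7: a=1 ⇒ p=1464, q=151
i=8: a=8 ⇒ p=12953, q=1336
…
i=10: a=5 ⇒ p=85038, q=8771
i=11: a=1 ⇒ p=99455, q=10258
i=12: a=1 ⇒ p=184493, q=19029
i=13: a=3 ⇒ p=652934, q=67345
i=14: a=2 ⇒ p=1490361, q=153719
i=15: a=1 ⇒ p=2143295, q=221064
(x₁, y₁) = (2143295, 221064);  2143295² − 94·221064² = 1 ✓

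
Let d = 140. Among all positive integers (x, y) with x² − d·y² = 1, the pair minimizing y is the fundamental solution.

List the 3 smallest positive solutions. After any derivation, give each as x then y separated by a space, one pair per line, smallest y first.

71 6
10081 852
1431431 120978

[11; 1,4,1,22] for √140; ℓ=4 ⇒ convergent index 3
k=0  a_k=11  p_k/q_k = 11/1
k=1  a_k=1  p_k/q_k = 12/1
k=2  a_k=4  p_k/q_k = 59/5
k=3  a_k=1  p_k/q_k = 71/6
→ (71, 6).  Check: 71²=5041, 140·6²=5040, difference 1.
k=2:  x_2 = 71·71+140·6·6 = 10081,  y_2 = 71·6+6·71 = 852
k=3:  x_3 = 71·10081+140·6·852 = 1431431,  y_3 = 71·852+6·10081 = 120978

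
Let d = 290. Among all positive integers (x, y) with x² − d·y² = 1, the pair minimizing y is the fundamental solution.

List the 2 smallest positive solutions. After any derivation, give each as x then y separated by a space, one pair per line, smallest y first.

√290 → a₀=17, period (34); ℓ=1 odd so k=1
a_0=17:  p_0=17·1+0=17,  q_0=17·0+1=1
a_1=34:  p_1=34·17+1=579,  q_1=34·1+0=34
fundamental: x₁=579, y₁=34  (since 335241 − 290·1156 = 1)
n=2: (579,34)∘(579,34) = (579·579+290·34·34, 579·34+34·579) = (670481,39372)

579 34
670481 39372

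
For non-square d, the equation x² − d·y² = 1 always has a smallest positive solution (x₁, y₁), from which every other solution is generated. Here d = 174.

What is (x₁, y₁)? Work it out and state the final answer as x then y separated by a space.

1451 110

[13; 5,4,5,26] for √174; ℓ=4 ⇒ convergent index 3
a_0=13:  p_0=13·1+0=13,  q_0=13·0+1=1
…
a_2=4:  p_2=4·66+13=277,  q_2=4·5+1=21
a_3=5:  p_3=5·277+66=1451,  q_3=5·21+5=110
fundamental: x₁=1451, y₁=110  (since 2105401 − 174·12100 = 1)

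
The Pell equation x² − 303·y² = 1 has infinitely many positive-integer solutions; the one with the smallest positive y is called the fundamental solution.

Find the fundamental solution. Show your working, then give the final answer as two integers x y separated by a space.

2524 145

√303 → a₀=17, period (2,2,5,2,2,34); ℓ=6 even so k=5
a_0=17:  p_0=17·1+0=17,  q_0=17·0+1=1
…
a_2=2:  p_2=2·35+17=87,  q_2=2·2+1=5
…
a_4=2:  p_4=2·470+87=1027,  q_4=2·27+5=59
a_5=2:  p_5=2·1027+470=2524,  q_5=2·59+27=145
(x₁, y₁) = (2524, 145);  2524² − 303·145² = 1 ✓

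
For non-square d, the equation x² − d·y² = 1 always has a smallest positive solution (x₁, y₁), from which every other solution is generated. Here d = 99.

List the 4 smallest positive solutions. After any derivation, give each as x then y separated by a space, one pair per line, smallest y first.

√99 = [9; 1,18, …], period ℓ=2 (even) → k=1
a_0=9:  p_0=9·1+0=9,  q_0=9·0+1=1
a_1=1:  p_1=1·9+1=10,  q_1=1·1+0=1
(x₁, y₁) = (10, 1);  10² − 99·1² = 1 ✓
(10+1√99)^2 = 199 + 20√99
(10+1√99)^3 = 3970 + 399√99
(10+1√99)^4 = 79201 + 7960√99

10 1
199 20
3970 399
79201 7960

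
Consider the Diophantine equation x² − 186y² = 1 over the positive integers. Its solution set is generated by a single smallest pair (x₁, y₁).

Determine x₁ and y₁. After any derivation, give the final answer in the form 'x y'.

d=186: √d = [13; 1,1,1,3,4,3,1,1,1,26] (ℓ=10, even), read p_9/q_9
a_0=13:  p_0=13·1+0=13,  q_0=13·0+1=1
…
a_4=3:  p_4=3·41+27=150,  q_4=3·3+2=11
…
a_6=3:  p_6=3·641+150=2073,  q_6=3·47+11=152
…
a_8=1:  p_8=1·2714+2073=4787,  q_8=1·199+152=351
a_9=1:  p_9=1·4787+2714=7501,  q_9=1·351+199=550
→ (7501, 550).  Check: 7501²=56265001, 186·550²=56265000, difference 1.

7501 550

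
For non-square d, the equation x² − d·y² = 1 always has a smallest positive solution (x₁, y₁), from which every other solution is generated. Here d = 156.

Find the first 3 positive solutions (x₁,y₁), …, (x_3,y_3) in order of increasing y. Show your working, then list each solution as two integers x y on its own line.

25 2
1249 100
62425 4998

[12; 2,24] for √156; ℓ=2 ⇒ convergent index 1
k=0  a_k=12  p_k/q_k = 12/1
k=1  a_k=2  p_k/q_k = 25/2
→ (25, 2).  Check: 25²=625, 156·2²=624, difference 1.
n=2: (25,2)∘(25,2) = (25·25+156·2·2, 25·2+2·25) = (1249,100)
n=3: (1249,100)∘(25,2) = (25·1249+156·2·100, 25·100+2·1249) = (62425,4998)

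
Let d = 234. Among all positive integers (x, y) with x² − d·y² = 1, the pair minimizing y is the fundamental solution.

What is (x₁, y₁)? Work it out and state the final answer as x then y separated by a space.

5201 340

d=234: √d = [15; 3,2,1,2,1,2,3,30] (ℓ=8, even), read p_7/q_7
i=0: a=15 ⇒ p=15, q=1
…
i=6: a=2 ⇒ p=1545, q=101
i=7: a=3 ⇒ p=5201, q=340
→ (5201, 340).  Check: 5201²=27050401, 234·340²=27050400, difference 1.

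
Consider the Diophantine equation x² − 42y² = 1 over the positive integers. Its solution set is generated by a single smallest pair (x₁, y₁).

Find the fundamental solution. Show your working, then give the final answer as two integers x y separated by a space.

[6; 2,12] for √42; ℓ=2 ⇒ convergent index 1
step 0: (6, 1)  from 6·(1,0) + (0,1)
step 1: (13, 2)  from 2·(6,1) + (1,0)
(x₁, y₁) = (13, 2);  13² − 42·2² = 1 ✓

13 2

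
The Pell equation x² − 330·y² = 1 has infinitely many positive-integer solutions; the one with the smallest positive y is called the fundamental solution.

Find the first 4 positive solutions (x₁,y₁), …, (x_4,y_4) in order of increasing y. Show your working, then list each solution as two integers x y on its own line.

109 6
23761 1308
5179789 285138
1129170241 62158776

√330 = [18; 6,36, …], period ℓ=2 (even) → k=1
i=0: a=18 ⇒ p=18, q=1
i=1: a=6 ⇒ p=109, q=6
fundamental: x₁=109, y₁=6  (since 11881 − 330·36 = 1)
k=2:  x_2 = 109·109+330·6·6 = 23761,  y_2 = 109·6+6·109 = 1308
k=3:  x_3 = 109·23761+330·6·1308 = 5179789,  y_3 = 109·1308+6·23761 = 285138
k=4:  x_4 = 109·5179789+330·6·285138 = 1129170241,  y_4 = 109·285138+6·5179789 = 62158776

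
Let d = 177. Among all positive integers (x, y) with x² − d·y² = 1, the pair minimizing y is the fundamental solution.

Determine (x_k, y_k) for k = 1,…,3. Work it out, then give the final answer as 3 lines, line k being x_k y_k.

62423 4692
7793261857 585777432
972957569736599 73131969270780

√177 = [13; 3,3,2,8,2,3,3,26, …], period ℓ=8 (even) → k=7
step 0: (13, 1)  from 13·(1,0) + (0,1)
…
step 3: (306, 23)  from 2·(133,10) + (40,3)
…
step 5: (5468, 411)  from 2·(2581,194) + (306,23)
step 6: (18985, 1427)  from 3·(5468,411) + (2581,194)
step 7: (62423, 4692)  from 3·(18985,1427) + (5468,411)
(x₁, y₁) = (62423, 4692);  62423² − 177·4692² = 1 ✓
(x_2, y_2) = (62423·62423 + 177·4692·4692, 62423·4692 + 4692·62423) = (7793261857, 585777432)
(x_3, y_3) = (62423·7793261857 + 177·4692·585777432, 62423·585777432 + 4692·7793261857) = (972957569736599, 73131969270780)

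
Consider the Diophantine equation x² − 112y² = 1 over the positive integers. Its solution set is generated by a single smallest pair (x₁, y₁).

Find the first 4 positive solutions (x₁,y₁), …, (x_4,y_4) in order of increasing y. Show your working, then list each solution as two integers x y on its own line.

127 12
32257 3048
8193151 774180
2081028097 196638672

d=112: √d = [10; 1,1,2,1,1,20] (ℓ=6, even), read p_5/q_5
k=0  a_k=10  p_k/q_k = 10/1
…
k=4  a_k=1  p_k/q_k = 74/7
k=5  a_k=1  p_k/q_k = 127/12
→ (127, 12).  Check: 127²=16129, 112·12²=16128, difference 1.
(x_2, y_2) = (127·127 + 112·12·12, 127·12 + 12·127) = (32257, 3048)
(x_3, y_3) = (127·32257 + 112·12·3048, 127·3048 + 12·32257) = (8193151, 774180)
(x_4, y_4) = (127·8193151 + 112·12·774180, 127·774180 + 12·8193151) = (2081028097, 196638672)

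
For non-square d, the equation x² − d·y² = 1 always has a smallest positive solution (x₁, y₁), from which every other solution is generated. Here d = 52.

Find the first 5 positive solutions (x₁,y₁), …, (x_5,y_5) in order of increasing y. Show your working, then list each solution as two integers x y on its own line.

√52 = [7; 4,1,2,1,4,14, …], period ℓ=6 (even) → k=5
step 0: (7, 1)  from 7·(1,0) + (0,1)
step 1: (29, 4)  from 4·(7,1) + (1,0)
step 2: (36, 5)  from 1·(29,4) + (7,1)
step 3: (101, 14)  from 2·(36,5) + (29,4)
step 4: (137, 19)  from 1·(101,14) + (36,5)
step 5: (649, 90)  from 4·(137,19) + (101,14)
(x₁, y₁) = (649, 90);  649² − 52·90² = 1 ✓
(649+90√52)^2 = 842401 + 116820√52
(649+90√52)^3 = 1093435849 + 151632270√52
(649+90√52)^4 = 1419278889601 + 196818569640√52
(649+90√52)^5 = 1842222905266249 + 255470351760450√52

649 90
842401 116820
1093435849 151632270
1419278889601 196818569640
1842222905266249 255470351760450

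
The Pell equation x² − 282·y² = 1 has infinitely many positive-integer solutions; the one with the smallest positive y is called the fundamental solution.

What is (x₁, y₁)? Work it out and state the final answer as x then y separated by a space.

2351 140

[16; 1,3,1,4,1,3,1,32] for √282; ℓ=8 ⇒ convergent index 7
i=0: a=16 ⇒ p=16, q=1
…
i=2: a=3 ⇒ p=67, q=4
i=3: a=1 ⇒ p=84, q=5
i=4: a=4 ⇒ p=403, q=24
i=5: a=1 ⇒ p=487, q=29
i=6: a=3 ⇒ p=1864, q=111
i=7: a=1 ⇒ p=2351, q=140
fundamental: x₁=2351, y₁=140  (since 5527201 − 282·19600 = 1)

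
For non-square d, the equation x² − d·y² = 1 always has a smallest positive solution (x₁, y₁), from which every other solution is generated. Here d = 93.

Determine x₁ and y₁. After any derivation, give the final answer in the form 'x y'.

12151 1260

√93 = [9; 1,1,1,4,6,4,1,1,1,18, …], period ℓ=10 (even) → k=9
step 0: (9, 1)  from 9·(1,0) + (0,1)
step 1: (10, 1)  from 1·(9,1) + (1,0)
…
step 4: (135, 14)  from 4·(29,3) + (19,2)
step 5: (839, 87)  from 6·(135,14) + (29,3)
step 6: (3491, 362)  from 4·(839,87) + (135,14)
step 7: (4330, 449)  from 1·(3491,362) + (839,87)
step 8: (7821, 811)  from 1·(4330,449) + (3491,362)
step 9: (12151, 1260)  from 1·(7821,811) + (4330,449)
(x₁, y₁) = (12151, 1260);  12151² − 93·1260² = 1 ✓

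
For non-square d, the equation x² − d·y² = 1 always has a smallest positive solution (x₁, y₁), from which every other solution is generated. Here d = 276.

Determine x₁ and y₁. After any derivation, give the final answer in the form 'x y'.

7775 468

d=276: √d = [16; 1,1,1,1,2,2,2,1,1,1,1,32] (ℓ=12, even), read p_11/q_11
a_0=16:  p_0=16·1+0=16,  q_0=16·0+1=1
…
a_2=1:  p_2=1·17+16=33,  q_2=1·1+1=2
a_3=1:  p_3=1·33+17=50,  q_3=1·2+1=3
a_4=1:  p_4=1·50+33=83,  q_4=1·3+2=5
a_5=2:  p_5=2·83+50=216,  q_5=2·5+3=13
a_6=2:  p_6=2·216+83=515,  q_6=2·13+5=31
a_7=2:  p_7=2·515+216=1246,  q_7=2·31+13=75
a_8=1:  p_8=1·1246+515=1761,  q_8=1·75+31=106
a_9=1:  p_9=1·1761+1246=3007,  q_9=1·106+75=181
a_10=1:  p_10=1·3007+1761=4768,  q_10=1·181+106=287
a_11=1:  p_11=1·4768+3007=7775,  q_11=1·287+181=468
→ (7775, 468).  Check: 7775²=60450625, 276·468²=60450624, difference 1.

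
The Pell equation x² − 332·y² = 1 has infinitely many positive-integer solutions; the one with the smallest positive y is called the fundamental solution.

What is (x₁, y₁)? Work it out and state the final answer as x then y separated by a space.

13447 738

d=332: √d = [18; 4,1,1,8,1,1,4,36] (ℓ=8, even), read p_7/q_7
step 0: (18, 1)  from 18·(1,0) + (0,1)
…
step 2: (91, 5)  from 1·(73,4) + (18,1)
…
step 4: (1403, 77)  from 8·(164,9) + (91,5)
…
step 6: (2970, 163)  from 1·(1567,86) + (1403,77)
step 7: (13447, 738)  from 4·(2970,163) + (1567,86)
(x₁, y₁) = (13447, 738);  13447² − 332·738² = 1 ✓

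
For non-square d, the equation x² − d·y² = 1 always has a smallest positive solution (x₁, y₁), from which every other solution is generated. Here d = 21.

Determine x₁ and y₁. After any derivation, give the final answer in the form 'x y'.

55 12

d=21: √d = [4; 1,1,2,1,1,8] (ℓ=6, even), read p_5/q_5
step 0: (4, 1)  from 4·(1,0) + (0,1)
…
step 2: (9, 2)  from 1·(5,1) + (4,1)
step 3: (23, 5)  from 2·(9,2) + (5,1)
step 4: (32, 7)  from 1·(23,5) + (9,2)
step 5: (55, 12)  from 1·(32,7) + (23,5)
fundamental: x₁=55, y₁=12  (since 3025 − 21·144 = 1)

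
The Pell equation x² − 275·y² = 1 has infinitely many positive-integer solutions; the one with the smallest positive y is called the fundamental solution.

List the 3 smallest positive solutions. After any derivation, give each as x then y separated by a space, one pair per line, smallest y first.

√275 = [16; 1,1,2,1,1,32, …], period ℓ=6 (even) → k=5
step 0: (16, 1)  from 16·(1,0) + (0,1)
…
step 2: (33, 2)  from 1·(17,1) + (16,1)
step 3: (83, 5)  from 2·(33,2) + (17,1)
step 4: (116, 7)  from 1·(83,5) + (33,2)
step 5: (199, 12)  from 1·(116,7) + (83,5)
fundamental: x₁=199, y₁=12  (since 39601 − 275·144 = 1)
k=2:  x_2 = 199·199+275·12·12 = 79201,  y_2 = 199·12+12·199 = 4776
k=3:  x_3 = 199·79201+275·12·4776 = 31521799,  y_3 = 199·4776+12·79201 = 1900836

199 12
79201 4776
31521799 1900836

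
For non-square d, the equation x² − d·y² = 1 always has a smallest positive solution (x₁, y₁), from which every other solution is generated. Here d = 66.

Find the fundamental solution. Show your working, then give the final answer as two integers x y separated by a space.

65 8

√66 = [8; 8,16, …], period ℓ=2 (even) → k=1
i=0: a=8 ⇒ p=8, q=1
i=1: a=8 ⇒ p=65, q=8
fundamental: x₁=65, y₁=8  (since 4225 − 66·64 = 1)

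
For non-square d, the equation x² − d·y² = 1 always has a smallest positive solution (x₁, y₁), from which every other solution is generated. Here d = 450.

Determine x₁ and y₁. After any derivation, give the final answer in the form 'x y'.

19601 924

d=450: √d = [21; 4,1,2,4,2,1,4,42] (ℓ=8, even), read p_7/q_7
i=0: a=21 ⇒ p=21, q=1
…
i=4: a=4 ⇒ p=1294, q=61
…
i=6: a=1 ⇒ p=4179, q=197
i=7: a=4 ⇒ p=19601, q=924
fundamental: x₁=19601, y₁=924  (since 384199201 − 450·853776 = 1)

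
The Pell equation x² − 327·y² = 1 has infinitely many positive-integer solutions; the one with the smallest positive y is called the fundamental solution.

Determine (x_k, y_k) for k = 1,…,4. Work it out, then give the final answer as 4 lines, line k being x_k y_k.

217 12
94177 5208
40872601 2260260
17738614657 980947632

d=327: √d = [18; 12,36] (ℓ=2, even), read p_1/q_1
a_0=18:  p_0=18·1+0=18,  q_0=18·0+1=1
a_1=12:  p_1=12·18+1=217,  q_1=12·1+0=12
fundamental: x₁=217, y₁=12  (since 47089 − 327·144 = 1)
(217+12√327)^2 = 94177 + 5208√327
(217+12√327)^3 = 40872601 + 2260260√327
(217+12√327)^4 = 17738614657 + 980947632√327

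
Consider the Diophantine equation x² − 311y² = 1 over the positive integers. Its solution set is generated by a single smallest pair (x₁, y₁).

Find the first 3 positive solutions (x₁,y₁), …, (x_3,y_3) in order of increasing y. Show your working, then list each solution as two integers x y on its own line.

√311 → a₀=17, period (1,1,1,2,1,…,1,1,34); ℓ=16 even so k=15
a_0=17:  p_0=17·1+0=17,  q_0=17·0+1=1
a_1=1:  p_1=1·17+1=18,  q_1=1·1+0=1
a_2=1:  p_2=1·18+17=35,  q_2=1·1+1=2
…
a_4=2:  p_4=2·53+35=141,  q_4=2·3+2=8
a_5=1:  p_5=1·141+53=194,  q_5=1·8+3=11
a_6=6:  p_6=6·194+141=1305,  q_6=6·11+8=74
…
a_9=3:  p_9=3·71158+4109=217583,  q_9=3·4035+233=12338
a_10=6:  p_10=6·217583+71158=1376656,  q_10=6·12338+4035=78063
…
a_12=2:  p_12=2·1594239+1376656=4565134,  q_12=2·90401+78063=258865
…
a_14=1:  p_14=1·6159373+4565134=10724507,  q_14=1·349266+258865=608131
a_15=1:  p_15=1·10724507+6159373=16883880,  q_15=1·608131+349266=957397
(x₁, y₁) = (16883880, 957397);  16883880² − 311·957397² = 1 ✓
n=2: (16883880,957397)∘(16883880,957397) = (16883880·16883880+311·957397·957397, 16883880·957397+957397·16883880) = (570130807708799,32329152120720)
n=3: (570130807708799,32329152120720)∘(16883880,957397) = (16883880·570130807708799+311·957397·32329152120720, 16883880·32329152120720+957397·570130807708799) = (19252040283316857636360,1091683049815963029803)

16883880 957397
570130807708799 32329152120720
19252040283316857636360 1091683049815963029803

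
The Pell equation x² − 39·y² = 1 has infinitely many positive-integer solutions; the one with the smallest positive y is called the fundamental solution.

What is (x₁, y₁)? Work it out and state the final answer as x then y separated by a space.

25 4

[6; 4,12] for √39; ℓ=2 ⇒ convergent index 1
k=0  a_k=6  p_k/q_k = 6/1
k=1  a_k=4  p_k/q_k = 25/4
(x₁, y₁) = (25, 4);  25² − 39·4² = 1 ✓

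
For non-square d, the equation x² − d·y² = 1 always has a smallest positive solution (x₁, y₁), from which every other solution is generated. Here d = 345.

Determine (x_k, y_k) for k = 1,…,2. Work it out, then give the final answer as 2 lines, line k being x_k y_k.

6761 364
91422241 4922008

√345 = [18; 1,1,2,1,6,1,2,1,1,36, …], period ℓ=10 (even) → k=9
k=0  a_k=18  p_k/q_k = 18/1
…
k=7  a_k=2  p_k/q_k = 2879/155
k=8  a_k=1  p_k/q_k = 3882/209
k=9  a_k=1  p_k/q_k = 6761/364
→ (6761, 364).  Check: 6761²=45711121, 345·364²=45711120, difference 1.
k=2:  x_2 = 6761·6761+345·364·364 = 91422241,  y_2 = 6761·364+364·6761 = 4922008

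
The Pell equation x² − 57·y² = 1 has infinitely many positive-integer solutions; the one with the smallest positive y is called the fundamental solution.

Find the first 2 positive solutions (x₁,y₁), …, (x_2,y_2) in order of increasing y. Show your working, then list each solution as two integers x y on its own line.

151 20
45601 6040

√57 = [7; 1,1,4,1,1,14, …], period ℓ=6 (even) → k=5
k=0  a_k=7  p_k/q_k = 7/1
k=1  a_k=1  p_k/q_k = 8/1
…
k=4  a_k=1  p_k/q_k = 83/11
k=5  a_k=1  p_k/q_k = 151/20
fundamental: x₁=151, y₁=20  (since 22801 − 57·400 = 1)
(151+20√57)^2 = 45601 + 6040√57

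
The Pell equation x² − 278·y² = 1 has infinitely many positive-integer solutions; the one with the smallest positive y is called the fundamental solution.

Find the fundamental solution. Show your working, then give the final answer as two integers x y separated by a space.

2501 150

d=278: √d = [16; 1,2,16,2,1,32] (ℓ=6, even), read p_5/q_5
a_0=16:  p_0=16·1+0=16,  q_0=16·0+1=1
a_1=1:  p_1=1·16+1=17,  q_1=1·1+0=1
a_2=2:  p_2=2·17+16=50,  q_2=2·1+1=3
a_3=16:  p_3=16·50+17=817,  q_3=16·3+1=49
a_4=2:  p_4=2·817+50=1684,  q_4=2·49+3=101
a_5=1:  p_5=1·1684+817=2501,  q_5=1·101+49=150
→ (2501, 150).  Check: 2501²=6255001, 278·150²=6255000, difference 1.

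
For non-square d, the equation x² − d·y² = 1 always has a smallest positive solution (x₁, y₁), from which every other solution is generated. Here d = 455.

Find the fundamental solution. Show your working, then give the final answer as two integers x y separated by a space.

[21; 3,42] for √455; ℓ=2 ⇒ convergent index 1
i=0: a=21 ⇒ p=21, q=1
i=1: a=3 ⇒ p=64, q=3
fundamental: x₁=64, y₁=3  (since 4096 − 455·9 = 1)

64 3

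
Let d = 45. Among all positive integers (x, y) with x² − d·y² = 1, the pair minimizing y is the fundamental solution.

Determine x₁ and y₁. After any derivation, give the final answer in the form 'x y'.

161 24

d=45: √d = [6; 1,2,2,2,1,12] (ℓ=6, even), read p_5/q_5
k=0  a_k=6  p_k/q_k = 6/1
…
k=3  a_k=2  p_k/q_k = 47/7
k=4  a_k=2  p_k/q_k = 114/17
k=5  a_k=1  p_k/q_k = 161/24
(x₁, y₁) = (161, 24);  161² − 45·24² = 1 ✓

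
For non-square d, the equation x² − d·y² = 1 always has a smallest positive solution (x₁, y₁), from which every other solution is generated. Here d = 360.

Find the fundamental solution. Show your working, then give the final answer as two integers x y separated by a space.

[18; 1,36] for √360; ℓ=2 ⇒ convergent index 1
k=0  a_k=18  p_k/q_k = 18/1
k=1  a_k=1  p_k/q_k = 19/1
fundamental: x₁=19, y₁=1  (since 361 − 360·1 = 1)

19 1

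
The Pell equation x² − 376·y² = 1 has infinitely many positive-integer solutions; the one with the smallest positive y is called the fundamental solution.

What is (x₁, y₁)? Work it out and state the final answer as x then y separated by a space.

2143295 110532

[19; 2,1,1,3,1,…,1,2,38] for √376; ℓ=16 ⇒ convergent index 15
k=0  a_k=19  p_k/q_k = 19/1
k=1  a_k=2  p_k/q_k = 39/2
…
k=3  a_k=1  p_k/q_k = 97/5
k=4  a_k=3  p_k/q_k = 349/18
k=5  a_k=1  p_k/q_k = 446/23
…
k=7  a_k=2  p_k/q_k = 2928/151
…
k=9  a_k=2  p_k/q_k = 28834/1487
…
k=14  a_k=1  p_k/q_k = 837427/43187
k=15  a_k=2  p_k/q_k = 2143295/110532
→ (2143295, 110532).  Check: 2143295²=4593713457025, 376·110532²=4593713457024, difference 1.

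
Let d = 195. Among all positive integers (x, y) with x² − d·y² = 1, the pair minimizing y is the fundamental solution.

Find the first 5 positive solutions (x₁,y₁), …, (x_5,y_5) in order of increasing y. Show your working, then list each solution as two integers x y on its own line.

[13; 1,26] for √195; ℓ=2 ⇒ convergent index 1
k=0  a_k=13  p_k/q_k = 13/1
k=1  a_k=1  p_k/q_k = 14/1
(x₁, y₁) = (14, 1);  14² − 195·1² = 1 ✓
n=2: (14,1)∘(14,1) = (14·14+195·1·1, 14·1+1·14) = (391,28)
n=3: (391,28)∘(14,1) = (14·391+195·1·28, 14·28+1·391) = (10934,783)
n=4: (10934,783)∘(14,1) = (14·10934+195·1·783, 14·783+1·10934) = (305761,21896)
n=5: (305761,21896)∘(14,1) = (14·305761+195·1·21896, 14·21896+1·305761) = (8550374,612305)

14 1
391 28
10934 783
305761 21896
8550374 612305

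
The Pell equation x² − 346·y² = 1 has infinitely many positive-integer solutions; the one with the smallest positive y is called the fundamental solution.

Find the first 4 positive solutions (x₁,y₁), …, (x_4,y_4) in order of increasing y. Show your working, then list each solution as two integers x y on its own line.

√346 → a₀=18, period (1,1,1,1,36); ℓ=5 odd so k=9
i=0: a=18 ⇒ p=18, q=1
…
i=8: a=1 ⇒ p=10398, q=559
i=9: a=1 ⇒ p=17299, q=930
(x₁, y₁) = (17299, 930);  17299² − 346·930² = 1 ✓
n=2: (17299,930)∘(17299,930) = (17299·17299+346·930·930, 17299·930+930·17299) = (598510801,32176140)
n=3: (598510801,32176140)∘(17299,930) = (17299·598510801+346·930·32176140, 17299·32176140+930·598510801) = (20707276675699,1113230090790)
n=4: (20707276675699,1113230090790)∘(17299,930) = (17299·20707276675699+346·930·1113230090790, 17299·1113230090790+930·20707276675699) = (716430357827323201,38515534648976280)

17299 930
598510801 32176140
20707276675699 1113230090790
716430357827323201 38515534648976280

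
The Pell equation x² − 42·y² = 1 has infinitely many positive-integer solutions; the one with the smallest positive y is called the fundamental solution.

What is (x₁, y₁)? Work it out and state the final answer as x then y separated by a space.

13 2

√42 = [6; 2,12, …], period ℓ=2 (even) → k=1
a_0=6:  p_0=6·1+0=6,  q_0=6·0+1=1
a_1=2:  p_1=2·6+1=13,  q_1=2·1+0=2
→ (13, 2).  Check: 13²=169, 42·2²=168, difference 1.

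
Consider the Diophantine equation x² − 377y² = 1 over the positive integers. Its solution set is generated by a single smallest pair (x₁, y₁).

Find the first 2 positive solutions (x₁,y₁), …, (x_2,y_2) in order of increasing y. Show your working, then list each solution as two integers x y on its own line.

233 12
108577 5592

√377 = [19; 2,2,2,38, …], period ℓ=4 (even) → k=3
a_0=19:  p_0=19·1+0=19,  q_0=19·0+1=1
a_1=2:  p_1=2·19+1=39,  q_1=2·1+0=2
a_2=2:  p_2=2·39+19=97,  q_2=2·2+1=5
a_3=2:  p_3=2·97+39=233,  q_3=2·5+2=12
fundamental: x₁=233, y₁=12  (since 54289 − 377·144 = 1)
k=2:  x_2 = 233·233+377·12·12 = 108577,  y_2 = 233·12+12·233 = 5592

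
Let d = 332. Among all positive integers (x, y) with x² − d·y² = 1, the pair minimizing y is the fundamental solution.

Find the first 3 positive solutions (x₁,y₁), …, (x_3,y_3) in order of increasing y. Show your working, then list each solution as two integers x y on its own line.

[18; 4,1,1,8,1,1,4,36] for √332; ℓ=8 ⇒ convergent index 7
k=0  a_k=18  p_k/q_k = 18/1
…
k=4  a_k=8  p_k/q_k = 1403/77
k=5  a_k=1  p_k/q_k = 1567/86
k=6  a_k=1  p_k/q_k = 2970/163
k=7  a_k=4  p_k/q_k = 13447/738
→ (13447, 738).  Check: 13447²=180821809, 332·738²=180821808, difference 1.
(x_2, y_2) = (13447·13447 + 332·738·738, 13447·738 + 738·13447) = (361643617, 19847772)
(x_3, y_3) = (13447·361643617 + 332·738·19847772, 13447·19847772 + 738·361643617) = (9726043422151, 533785979430)

13447 738
361643617 19847772
9726043422151 533785979430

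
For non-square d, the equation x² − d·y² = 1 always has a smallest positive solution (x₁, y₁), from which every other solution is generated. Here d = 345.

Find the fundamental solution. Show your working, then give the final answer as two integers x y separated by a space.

6761 364

d=345: √d = [18; 1,1,2,1,6,1,2,1,1,36] (ℓ=10, even), read p_9/q_9
a_0=18:  p_0=18·1+0=18,  q_0=18·0+1=1
a_1=1:  p_1=1·18+1=19,  q_1=1·1+0=1
a_2=1:  p_2=1·19+18=37,  q_2=1·1+1=2
a_3=2:  p_3=2·37+19=93,  q_3=2·2+1=5
a_4=1:  p_4=1·93+37=130,  q_4=1·5+2=7
a_5=6:  p_5=6·130+93=873,  q_5=6·7+5=47
a_6=1:  p_6=1·873+130=1003,  q_6=1·47+7=54
a_7=2:  p_7=2·1003+873=2879,  q_7=2·54+47=155
a_8=1:  p_8=1·2879+1003=3882,  q_8=1·155+54=209
a_9=1:  p_9=1·3882+2879=6761,  q_9=1·209+155=364
fundamental: x₁=6761, y₁=364  (since 45711121 − 345·132496 = 1)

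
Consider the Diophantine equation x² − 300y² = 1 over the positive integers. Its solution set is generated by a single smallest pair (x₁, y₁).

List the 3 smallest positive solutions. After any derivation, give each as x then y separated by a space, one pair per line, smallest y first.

1351 78
3650401 210756
9863382151 569462634

d=300: √d = [17; 3,8,3,34] (ℓ=4, even), read p_3/q_3
a_0=17:  p_0=17·1+0=17,  q_0=17·0+1=1
…
a_2=8:  p_2=8·52+17=433,  q_2=8·3+1=25
a_3=3:  p_3=3·433+52=1351,  q_3=3·25+3=78
→ (1351, 78).  Check: 1351²=1825201, 300·78²=1825200, difference 1.
(x_2, y_2) = (1351·1351 + 300·78·78, 1351·78 + 78·1351) = (3650401, 210756)
(x_3, y_3) = (1351·3650401 + 300·78·210756, 1351·210756 + 78·3650401) = (9863382151, 569462634)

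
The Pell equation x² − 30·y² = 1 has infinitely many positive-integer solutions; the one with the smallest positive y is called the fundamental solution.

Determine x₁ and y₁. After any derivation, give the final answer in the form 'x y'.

√30 = [5; 2,10, …], period ℓ=2 (even) → k=1
step 0: (5, 1)  from 5·(1,0) + (0,1)
step 1: (11, 2)  from 2·(5,1) + (1,0)
→ (11, 2).  Check: 11²=121, 30·2²=120, difference 1.

11 2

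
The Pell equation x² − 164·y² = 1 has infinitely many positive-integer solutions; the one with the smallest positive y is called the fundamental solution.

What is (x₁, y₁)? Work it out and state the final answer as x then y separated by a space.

2049 160

√164 → a₀=12, period (1,4,6,4,1,24); ℓ=6 even so k=5
step 0: (12, 1)  from 12·(1,0) + (0,1)
step 1: (13, 1)  from 1·(12,1) + (1,0)
step 2: (64, 5)  from 4·(13,1) + (12,1)
…
step 4: (1652, 129)  from 4·(397,31) + (64,5)
step 5: (2049, 160)  from 1·(1652,129) + (397,31)
→ (2049, 160).  Check: 2049²=4198401, 164·160²=4198400, difference 1.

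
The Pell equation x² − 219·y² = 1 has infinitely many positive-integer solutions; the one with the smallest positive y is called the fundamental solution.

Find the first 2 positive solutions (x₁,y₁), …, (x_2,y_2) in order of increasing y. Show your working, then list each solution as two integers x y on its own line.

√219 = [14; 1,3,1,28, …], period ℓ=4 (even) → k=3
i=0: a=14 ⇒ p=14, q=1
i=1: a=1 ⇒ p=15, q=1
i=2: a=3 ⇒ p=59, q=4
i=3: a=1 ⇒ p=74, q=5
(x₁, y₁) = (74, 5);  74² − 219·5² = 1 ✓
k=2:  x_2 = 74·74+219·5·5 = 10951,  y_2 = 74·5+5·74 = 740

74 5
10951 740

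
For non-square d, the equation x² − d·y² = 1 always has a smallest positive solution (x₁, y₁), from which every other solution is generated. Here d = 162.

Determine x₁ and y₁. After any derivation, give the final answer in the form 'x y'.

19601 1540

[12; 1,2,1,2,12,2,1,2,1,24] for √162; ℓ=10 ⇒ convergent index 9
step 0: (12, 1)  from 12·(1,0) + (0,1)
step 1: (13, 1)  from 1·(12,1) + (1,0)
step 2: (38, 3)  from 2·(13,1) + (12,1)
…
step 4: (140, 11)  from 2·(51,4) + (38,3)
step 5: (1731, 136)  from 12·(140,11) + (51,4)
step 6: (3602, 283)  from 2·(1731,136) + (140,11)
…
step 8: (14268, 1121)  from 2·(5333,419) + (3602,283)
step 9: (19601, 1540)  from 1·(14268,1121) + (5333,419)
(x₁, y₁) = (19601, 1540);  19601² − 162·1540² = 1 ✓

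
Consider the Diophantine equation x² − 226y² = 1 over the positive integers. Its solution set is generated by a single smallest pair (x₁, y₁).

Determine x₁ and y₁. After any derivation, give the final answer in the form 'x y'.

d=226: √d = [15; 30] (ℓ=1, odd), read p_1/q_1
step 0: (15, 1)  from 15·(1,0) + (0,1)
step 1: (451, 30)  from 30·(15,1) + (1,0)
fundamental: x₁=451, y₁=30  (since 203401 − 226·900 = 1)

451 30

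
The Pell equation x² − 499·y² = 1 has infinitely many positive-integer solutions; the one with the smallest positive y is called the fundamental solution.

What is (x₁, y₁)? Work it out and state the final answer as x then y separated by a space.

√499 = [22; 2,1,21,1,2,44, …], period ℓ=6 (even) → k=5
k=0  a_k=22  p_k/q_k = 22/1
…
k=3  a_k=21  p_k/q_k = 1452/65
k=4  a_k=1  p_k/q_k = 1519/68
k=5  a_k=2  p_k/q_k = 4490/201
→ (4490, 201).  Check: 4490²=20160100, 499·201²=20160099, difference 1.

4490 201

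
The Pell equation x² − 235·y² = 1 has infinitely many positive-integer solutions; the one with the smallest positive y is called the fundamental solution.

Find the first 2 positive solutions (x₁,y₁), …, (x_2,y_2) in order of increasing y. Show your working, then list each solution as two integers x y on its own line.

√235 = [15; 3,30, …], period ℓ=2 (even) → k=1
step 0: (15, 1)  from 15·(1,0) + (0,1)
step 1: (46, 3)  from 3·(15,1) + (1,0)
→ (46, 3).  Check: 46²=2116, 235·3²=2115, difference 1.
k=2:  x_2 = 46·46+235·3·3 = 4231,  y_2 = 46·3+3·46 = 276

46 3
4231 276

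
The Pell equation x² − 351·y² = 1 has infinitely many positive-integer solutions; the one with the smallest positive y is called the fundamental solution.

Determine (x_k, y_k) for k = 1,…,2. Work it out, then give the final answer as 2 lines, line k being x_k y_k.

√351 → a₀=18, period (1,2,1,3,2,2,2,3,1,2,1,36); ℓ=12 even so k=11
a_0=18:  p_0=18·1+0=18,  q_0=18·0+1=1
a_1=1:  p_1=1·18+1=19,  q_1=1·1+0=1
…
a_5=2:  p_5=2·281+75=637,  q_5=2·15+4=34
…
a_7=2:  p_7=2·1555+637=3747,  q_7=2·83+34=200
a_8=3:  p_8=3·3747+1555=12796,  q_8=3·200+83=683
…
a_10=2:  p_10=2·16543+12796=45882,  q_10=2·883+683=2449
a_11=1:  p_11=1·45882+16543=62425,  q_11=1·2449+883=3332
(x₁, y₁) = (62425, 3332);  62425² − 351·3332² = 1 ✓
n=2: (62425,3332)∘(62425,3332) = (62425·62425+351·3332·3332, 62425·3332+3332·62425) = (7793761249,416000200)

62425 3332
7793761249 416000200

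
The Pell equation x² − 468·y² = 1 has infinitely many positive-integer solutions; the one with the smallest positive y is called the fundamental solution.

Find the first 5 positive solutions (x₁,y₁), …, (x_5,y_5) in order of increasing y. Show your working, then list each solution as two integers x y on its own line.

649 30
842401 38940
1093435849 50544090
1419278889601 65606189880
1842222905266249 85156783920150

[21; 1,1,1,2,1,1,1,42] for √468; ℓ=8 ⇒ convergent index 7
step 0: (21, 1)  from 21·(1,0) + (0,1)
…
step 4: (173, 8)  from 2·(65,3) + (43,2)
…
step 6: (411, 19)  from 1·(238,11) + (173,8)
step 7: (649, 30)  from 1·(411,19) + (238,11)
→ (649, 30).  Check: 649²=421201, 468·30²=421200, difference 1.
(x_2, y_2) = (649·649 + 468·30·30, 649·30 + 30·649) = (842401, 38940)
(x_3, y_3) = (649·842401 + 468·30·38940, 649·38940 + 30·842401) = (1093435849, 50544090)
(x_4, y_4) = (649·1093435849 + 468·30·50544090, 649·50544090 + 30·1093435849) = (1419278889601, 65606189880)
(x_5, y_5) = (649·1419278889601 + 468·30·65606189880, 649·65606189880 + 30·1419278889601) = (1842222905266249, 85156783920150)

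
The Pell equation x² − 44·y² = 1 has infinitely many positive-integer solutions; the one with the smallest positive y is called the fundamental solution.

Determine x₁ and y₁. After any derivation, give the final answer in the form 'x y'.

d=44: √d = [6; 1,1,1,2,1,1,1,12] (ℓ=8, even), read p_7/q_7
a_0=6:  p_0=6·1+0=6,  q_0=6·0+1=1
a_1=1:  p_1=1·6+1=7,  q_1=1·1+0=1
…
a_4=2:  p_4=2·20+13=53,  q_4=2·3+2=8
…
a_6=1:  p_6=1·73+53=126,  q_6=1·11+8=19
a_7=1:  p_7=1·126+73=199,  q_7=1·19+11=30
fundamental: x₁=199, y₁=30  (since 39601 − 44·900 = 1)

199 30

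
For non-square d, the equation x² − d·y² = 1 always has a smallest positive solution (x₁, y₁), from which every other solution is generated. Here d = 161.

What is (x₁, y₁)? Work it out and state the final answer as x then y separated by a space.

11775 928

√161 = [12; 1,2,4,1,2,1,4,2,1,24, …], period ℓ=10 (even) → k=9
i=0: a=12 ⇒ p=12, q=1
…
i=2: a=2 ⇒ p=38, q=3
…
i=4: a=1 ⇒ p=203, q=16
…
i=6: a=1 ⇒ p=774, q=61
i=7: a=4 ⇒ p=3667, q=289
i=8: a=2 ⇒ p=8108, q=639
i=9: a=1 ⇒ p=11775, q=928
→ (11775, 928).  Check: 11775²=138650625, 161·928²=138650624, difference 1.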